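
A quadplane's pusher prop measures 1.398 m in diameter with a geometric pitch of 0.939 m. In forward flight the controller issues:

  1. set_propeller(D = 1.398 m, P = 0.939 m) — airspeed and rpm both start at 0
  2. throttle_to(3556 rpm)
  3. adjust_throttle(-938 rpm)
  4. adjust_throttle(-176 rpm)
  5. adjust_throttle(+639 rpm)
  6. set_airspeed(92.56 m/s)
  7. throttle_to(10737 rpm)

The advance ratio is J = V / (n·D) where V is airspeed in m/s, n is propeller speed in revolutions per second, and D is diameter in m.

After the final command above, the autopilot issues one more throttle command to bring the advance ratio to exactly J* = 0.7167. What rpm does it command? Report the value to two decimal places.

rpm = 5542.81

set_propeller: D = 1.398 m, P = 0.939 m (p = P/D = 0.671674); state ← (V=0, rpm=0)
throttle_to(3556): rpm ← 3556
adjust_throttle(-938): rpm ← 3556 -938 = 2618
adjust_throttle(-176): rpm ← 2618 -176 = 2442
adjust_throttle(+639): rpm ← 2442 +639 = 3081
set_airspeed(92.56): V ← 92.56 m/s
throttle_to(10737): rpm ← 10737
final state: V = 92.56 m/s, rpm = 10737 → n = rpm/60 = 178.950000 rev/s
target J* = 0.7167; solve J* = V/(n·D) for n: n = V/(J*·D) = 92.56/(0.7167 × 1.398) = 92.380173 rev/s
rpm = 60·n = 5542.810365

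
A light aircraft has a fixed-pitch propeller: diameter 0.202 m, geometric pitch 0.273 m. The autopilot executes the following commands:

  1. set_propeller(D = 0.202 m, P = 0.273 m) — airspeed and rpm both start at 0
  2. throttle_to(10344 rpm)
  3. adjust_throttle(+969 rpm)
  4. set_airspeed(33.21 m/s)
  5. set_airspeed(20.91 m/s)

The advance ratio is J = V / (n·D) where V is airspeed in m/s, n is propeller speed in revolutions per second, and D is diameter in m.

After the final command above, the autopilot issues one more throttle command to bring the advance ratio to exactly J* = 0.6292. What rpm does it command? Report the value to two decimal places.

set_propeller: D = 0.202 m, P = 0.273 m (p = P/D = 1.351485); state ← (V=0, rpm=0)
throttle_to(10344): rpm ← 10344
adjust_throttle(+969): rpm ← 10344 +969 = 11313
set_airspeed(33.21): V ← 33.21 m/s
set_airspeed(20.91): V ← 20.91 m/s
final state: V = 20.91 m/s, rpm = 11313 → n = rpm/60 = 188.550000 rev/s
target J* = 0.6292; solve J* = V/(n·D) for n: n = V/(J*·D) = 20.91/(0.6292 × 0.202) = 164.518200 rev/s
rpm = 60·n = 9871.092004

rpm = 9871.09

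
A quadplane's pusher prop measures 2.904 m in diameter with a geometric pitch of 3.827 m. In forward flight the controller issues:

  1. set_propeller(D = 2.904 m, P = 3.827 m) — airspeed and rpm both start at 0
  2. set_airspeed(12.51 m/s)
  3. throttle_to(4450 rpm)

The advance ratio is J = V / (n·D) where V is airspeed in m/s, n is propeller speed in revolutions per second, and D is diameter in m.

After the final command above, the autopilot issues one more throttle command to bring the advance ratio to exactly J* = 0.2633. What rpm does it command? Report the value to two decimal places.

rpm = 981.66

set_propeller: D = 2.904 m, P = 3.827 m (p = P/D = 1.317837); state ← (V=0, rpm=0)
set_airspeed(12.51): V ← 12.51 m/s
throttle_to(4450): rpm ← 4450
final state: V = 12.51 m/s, rpm = 4450 → n = rpm/60 = 74.166667 rev/s
target J* = 0.2633; solve J* = V/(n·D) for n: n = V/(J*·D) = 12.51/(0.2633 × 2.904) = 16.361000 rev/s
rpm = 60·n = 981.659986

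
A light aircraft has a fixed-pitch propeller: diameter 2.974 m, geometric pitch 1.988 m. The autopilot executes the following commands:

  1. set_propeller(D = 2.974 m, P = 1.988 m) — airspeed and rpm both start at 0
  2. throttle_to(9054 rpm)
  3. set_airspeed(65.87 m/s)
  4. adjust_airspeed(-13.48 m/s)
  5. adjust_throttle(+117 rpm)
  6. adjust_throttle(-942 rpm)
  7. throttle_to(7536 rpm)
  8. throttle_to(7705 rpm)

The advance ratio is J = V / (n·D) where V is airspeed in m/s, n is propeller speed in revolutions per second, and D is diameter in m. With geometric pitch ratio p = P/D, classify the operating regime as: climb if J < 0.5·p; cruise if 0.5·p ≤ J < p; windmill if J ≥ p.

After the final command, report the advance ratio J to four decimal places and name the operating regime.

set_propeller: D = 2.974 m, P = 1.988 m (p = P/D = 0.668460); state ← (V=0, rpm=0)
throttle_to(9054): rpm ← 9054
set_airspeed(65.87): V ← 65.87 m/s
adjust_airspeed(-13.48): V ← 65.87 -13.48 = 52.39 m/s
adjust_throttle(+117): rpm ← 9054 +117 = 9171
adjust_throttle(-942): rpm ← 9171 -942 = 8229
throttle_to(7536): rpm ← 7536
throttle_to(7705): rpm ← 7705
final state: V = 52.39 m/s, rpm = 7705 → n = rpm/60 = 128.416667 rev/s
J = V / (n·D) = 52.39 / (128.416667 × 2.974) = 0.137178
regime bands: climb J<0.3342 | cruise [0.3342, 0.6685) | windmill J≥0.6685
J = 0.1372 → climb

J = 0.1372, regime = climb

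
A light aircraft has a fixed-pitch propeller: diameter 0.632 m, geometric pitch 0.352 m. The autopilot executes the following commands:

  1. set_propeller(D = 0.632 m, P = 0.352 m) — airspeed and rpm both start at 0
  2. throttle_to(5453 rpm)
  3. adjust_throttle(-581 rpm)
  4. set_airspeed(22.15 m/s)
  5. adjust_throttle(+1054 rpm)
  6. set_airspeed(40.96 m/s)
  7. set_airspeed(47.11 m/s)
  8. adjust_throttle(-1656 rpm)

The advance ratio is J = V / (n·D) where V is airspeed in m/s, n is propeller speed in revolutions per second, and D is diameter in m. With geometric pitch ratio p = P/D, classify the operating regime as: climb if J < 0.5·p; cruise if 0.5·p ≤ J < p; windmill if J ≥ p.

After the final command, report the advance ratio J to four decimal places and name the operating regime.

set_propeller: D = 0.632 m, P = 0.352 m (p = P/D = 0.556962); state ← (V=0, rpm=0)
throttle_to(5453): rpm ← 5453
adjust_throttle(-581): rpm ← 5453 -581 = 4872
set_airspeed(22.15): V ← 22.15 m/s
adjust_throttle(+1054): rpm ← 4872 +1054 = 5926
set_airspeed(40.96): V ← 40.96 m/s
set_airspeed(47.11): V ← 47.11 m/s
adjust_throttle(-1656): rpm ← 5926 -1656 = 4270
final state: V = 47.11 m/s, rpm = 4270 → n = rpm/60 = 71.166667 rev/s
J = V / (n·D) = 47.11 / (71.166667 × 0.632) = 1.047416
regime bands: climb J<0.2785 | cruise [0.2785, 0.5570) | windmill J≥0.5570
J = 1.0474 → windmill

J = 1.0474, regime = windmill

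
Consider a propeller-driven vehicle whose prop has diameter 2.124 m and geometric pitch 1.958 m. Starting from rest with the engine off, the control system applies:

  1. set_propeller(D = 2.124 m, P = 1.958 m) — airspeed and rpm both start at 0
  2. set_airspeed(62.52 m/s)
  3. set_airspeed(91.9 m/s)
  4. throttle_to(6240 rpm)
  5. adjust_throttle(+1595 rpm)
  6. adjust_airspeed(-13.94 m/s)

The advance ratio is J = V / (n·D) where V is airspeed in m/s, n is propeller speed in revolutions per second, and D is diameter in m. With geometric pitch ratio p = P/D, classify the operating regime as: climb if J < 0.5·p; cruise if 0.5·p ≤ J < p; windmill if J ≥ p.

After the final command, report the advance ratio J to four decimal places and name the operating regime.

J = 0.2811, regime = climb

set_propeller: D = 2.124 m, P = 1.958 m (p = P/D = 0.921846); state ← (V=0, rpm=0)
set_airspeed(62.52): V ← 62.52 m/s
set_airspeed(91.9): V ← 91.9 m/s
throttle_to(6240): rpm ← 6240
adjust_throttle(+1595): rpm ← 6240 +1595 = 7835
adjust_airspeed(-13.94): V ← 91.9 -13.94 = 77.96 m/s
final state: V = 77.96 m/s, rpm = 7835 → n = rpm/60 = 130.583333 rev/s
J = V / (n·D) = 77.96 / (130.583333 × 2.124) = 0.281080
regime bands: climb J<0.4609 | cruise [0.4609, 0.9218) | windmill J≥0.9218
J = 0.2811 → climb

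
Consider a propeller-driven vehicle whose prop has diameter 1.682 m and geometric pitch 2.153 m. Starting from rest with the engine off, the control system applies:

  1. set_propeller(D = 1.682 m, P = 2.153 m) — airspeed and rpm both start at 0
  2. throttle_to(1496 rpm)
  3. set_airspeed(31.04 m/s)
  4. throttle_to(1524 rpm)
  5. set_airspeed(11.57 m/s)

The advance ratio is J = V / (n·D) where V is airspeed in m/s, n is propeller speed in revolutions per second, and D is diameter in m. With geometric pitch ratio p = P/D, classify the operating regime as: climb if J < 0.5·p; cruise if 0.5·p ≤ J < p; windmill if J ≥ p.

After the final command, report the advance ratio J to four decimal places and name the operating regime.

J = 0.2708, regime = climb

set_propeller: D = 1.682 m, P = 2.153 m (p = P/D = 1.280024); state ← (V=0, rpm=0)
throttle_to(1496): rpm ← 1496
set_airspeed(31.04): V ← 31.04 m/s
throttle_to(1524): rpm ← 1524
set_airspeed(11.57): V ← 11.57 m/s
final state: V = 11.57 m/s, rpm = 1524 → n = rpm/60 = 25.400000 rev/s
J = V / (n·D) = 11.57 / (25.400000 × 1.682) = 0.270816
regime bands: climb J<0.6400 | cruise [0.6400, 1.2800) | windmill J≥1.2800
J = 0.2708 → climb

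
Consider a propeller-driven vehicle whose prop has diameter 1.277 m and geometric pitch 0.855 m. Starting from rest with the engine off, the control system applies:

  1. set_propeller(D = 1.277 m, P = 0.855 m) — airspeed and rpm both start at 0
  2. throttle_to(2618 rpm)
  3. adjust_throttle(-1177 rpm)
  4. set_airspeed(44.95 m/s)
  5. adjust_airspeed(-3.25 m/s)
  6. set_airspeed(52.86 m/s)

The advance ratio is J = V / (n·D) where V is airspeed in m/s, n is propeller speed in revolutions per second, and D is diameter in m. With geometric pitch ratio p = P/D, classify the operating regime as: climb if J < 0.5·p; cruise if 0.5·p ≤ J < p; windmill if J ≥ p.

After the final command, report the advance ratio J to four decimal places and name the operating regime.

J = 1.7235, regime = windmill

set_propeller: D = 1.277 m, P = 0.855 m (p = P/D = 0.669538); state ← (V=0, rpm=0)
throttle_to(2618): rpm ← 2618
adjust_throttle(-1177): rpm ← 2618 -1177 = 1441
set_airspeed(44.95): V ← 44.95 m/s
adjust_airspeed(-3.25): V ← 44.95 -3.25 = 41.7 m/s
set_airspeed(52.86): V ← 52.86 m/s
final state: V = 52.86 m/s, rpm = 1441 → n = rpm/60 = 24.016667 rev/s
J = V / (n·D) = 52.86 / (24.016667 × 1.277) = 1.723549
regime bands: climb J<0.3348 | cruise [0.3348, 0.6695) | windmill J≥0.6695
J = 1.7235 → windmill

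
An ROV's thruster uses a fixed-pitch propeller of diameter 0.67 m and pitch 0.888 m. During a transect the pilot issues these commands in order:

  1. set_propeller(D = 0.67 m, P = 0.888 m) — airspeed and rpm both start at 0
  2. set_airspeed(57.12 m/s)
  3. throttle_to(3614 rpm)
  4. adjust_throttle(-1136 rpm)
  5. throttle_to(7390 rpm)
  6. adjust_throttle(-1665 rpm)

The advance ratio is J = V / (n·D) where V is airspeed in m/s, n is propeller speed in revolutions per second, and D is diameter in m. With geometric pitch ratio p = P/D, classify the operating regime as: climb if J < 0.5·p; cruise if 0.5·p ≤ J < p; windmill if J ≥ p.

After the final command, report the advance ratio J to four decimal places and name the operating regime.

set_propeller: D = 0.67 m, P = 0.888 m (p = P/D = 1.325373); state ← (V=0, rpm=0)
set_airspeed(57.12): V ← 57.12 m/s
throttle_to(3614): rpm ← 3614
adjust_throttle(-1136): rpm ← 3614 -1136 = 2478
throttle_to(7390): rpm ← 7390
adjust_throttle(-1665): rpm ← 7390 -1665 = 5725
final state: V = 57.12 m/s, rpm = 5725 → n = rpm/60 = 95.416667 rev/s
J = V / (n·D) = 57.12 / (95.416667 × 0.67) = 0.893489
regime bands: climb J<0.6627 | cruise [0.6627, 1.3254) | windmill J≥1.3254
J = 0.8935 → cruise

J = 0.8935, regime = cruise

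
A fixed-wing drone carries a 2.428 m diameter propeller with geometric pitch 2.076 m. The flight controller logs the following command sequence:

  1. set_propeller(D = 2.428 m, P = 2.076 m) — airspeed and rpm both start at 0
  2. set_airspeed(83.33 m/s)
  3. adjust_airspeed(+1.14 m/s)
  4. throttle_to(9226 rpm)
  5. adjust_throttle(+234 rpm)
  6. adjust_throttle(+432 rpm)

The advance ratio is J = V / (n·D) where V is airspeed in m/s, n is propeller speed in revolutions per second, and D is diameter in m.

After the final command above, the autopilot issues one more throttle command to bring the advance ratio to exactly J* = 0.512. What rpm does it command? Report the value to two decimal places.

set_propeller: D = 2.428 m, P = 2.076 m (p = P/D = 0.855025); state ← (V=0, rpm=0)
set_airspeed(83.33): V ← 83.33 m/s
adjust_airspeed(+1.14): V ← 83.33 +1.14 = 84.47 m/s
throttle_to(9226): rpm ← 9226
adjust_throttle(+234): rpm ← 9226 +234 = 9460
adjust_throttle(+432): rpm ← 9460 +432 = 9892
final state: V = 84.47 m/s, rpm = 9892 → n = rpm/60 = 164.866667 rev/s
target J* = 0.512; solve J* = V/(n·D) for n: n = V/(J*·D) = 84.47/(0.512 × 2.428) = 67.949122 rev/s
rpm = 60·n = 4076.947333

rpm = 4076.95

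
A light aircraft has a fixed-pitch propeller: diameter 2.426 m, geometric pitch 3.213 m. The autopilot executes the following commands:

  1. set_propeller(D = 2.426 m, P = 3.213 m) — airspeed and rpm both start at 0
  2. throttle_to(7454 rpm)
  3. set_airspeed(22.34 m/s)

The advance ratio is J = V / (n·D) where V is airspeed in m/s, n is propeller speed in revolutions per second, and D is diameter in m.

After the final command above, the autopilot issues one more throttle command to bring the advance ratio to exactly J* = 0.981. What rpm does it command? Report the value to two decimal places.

rpm = 563.22

set_propeller: D = 2.426 m, P = 3.213 m (p = P/D = 1.324402); state ← (V=0, rpm=0)
throttle_to(7454): rpm ← 7454
set_airspeed(22.34): V ← 22.34 m/s
final state: V = 22.34 m/s, rpm = 7454 → n = rpm/60 = 124.233333 rev/s
target J* = 0.981; solve J* = V/(n·D) for n: n = V/(J*·D) = 22.34/(0.981 × 2.426) = 9.386925 rev/s
rpm = 60·n = 563.215522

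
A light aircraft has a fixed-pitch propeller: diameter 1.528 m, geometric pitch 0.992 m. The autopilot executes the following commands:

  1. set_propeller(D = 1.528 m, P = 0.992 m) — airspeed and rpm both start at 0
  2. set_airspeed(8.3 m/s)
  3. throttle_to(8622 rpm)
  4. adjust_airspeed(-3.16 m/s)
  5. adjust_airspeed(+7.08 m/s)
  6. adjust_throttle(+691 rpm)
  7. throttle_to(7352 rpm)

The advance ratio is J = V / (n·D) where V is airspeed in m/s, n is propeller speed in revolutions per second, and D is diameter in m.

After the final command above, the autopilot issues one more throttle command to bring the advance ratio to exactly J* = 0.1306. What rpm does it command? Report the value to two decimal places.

rpm = 3674.14

set_propeller: D = 1.528 m, P = 0.992 m (p = P/D = 0.649215); state ← (V=0, rpm=0)
set_airspeed(8.3): V ← 8.3 m/s
throttle_to(8622): rpm ← 8622
adjust_airspeed(-3.16): V ← 8.3 -3.16 = 5.14 m/s
adjust_airspeed(+7.08): V ← 5.14 +7.08 = 12.22 m/s
adjust_throttle(+691): rpm ← 8622 +691 = 9313
throttle_to(7352): rpm ← 7352
final state: V = 12.22 m/s, rpm = 7352 → n = rpm/60 = 122.533333 rev/s
target J* = 0.1306; solve J* = V/(n·D) for n: n = V/(J*·D) = 12.22/(0.1306 × 1.528) = 61.235698 rev/s
rpm = 60·n = 3674.141898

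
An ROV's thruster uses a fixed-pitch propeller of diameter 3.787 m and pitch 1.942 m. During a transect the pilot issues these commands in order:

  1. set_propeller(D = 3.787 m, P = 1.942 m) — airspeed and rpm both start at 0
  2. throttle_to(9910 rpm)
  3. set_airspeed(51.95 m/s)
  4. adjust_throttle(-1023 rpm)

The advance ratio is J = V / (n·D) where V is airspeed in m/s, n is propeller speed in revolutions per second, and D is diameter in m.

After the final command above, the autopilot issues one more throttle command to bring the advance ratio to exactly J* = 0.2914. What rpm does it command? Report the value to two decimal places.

set_propeller: D = 3.787 m, P = 1.942 m (p = P/D = 0.512807); state ← (V=0, rpm=0)
throttle_to(9910): rpm ← 9910
set_airspeed(51.95): V ← 51.95 m/s
adjust_throttle(-1023): rpm ← 9910 -1023 = 8887
final state: V = 51.95 m/s, rpm = 8887 → n = rpm/60 = 148.116667 rev/s
target J* = 0.2914; solve J* = V/(n·D) for n: n = V/(J*·D) = 51.95/(0.2914 × 3.787) = 47.076124 rev/s
rpm = 60·n = 2824.567448

rpm = 2824.57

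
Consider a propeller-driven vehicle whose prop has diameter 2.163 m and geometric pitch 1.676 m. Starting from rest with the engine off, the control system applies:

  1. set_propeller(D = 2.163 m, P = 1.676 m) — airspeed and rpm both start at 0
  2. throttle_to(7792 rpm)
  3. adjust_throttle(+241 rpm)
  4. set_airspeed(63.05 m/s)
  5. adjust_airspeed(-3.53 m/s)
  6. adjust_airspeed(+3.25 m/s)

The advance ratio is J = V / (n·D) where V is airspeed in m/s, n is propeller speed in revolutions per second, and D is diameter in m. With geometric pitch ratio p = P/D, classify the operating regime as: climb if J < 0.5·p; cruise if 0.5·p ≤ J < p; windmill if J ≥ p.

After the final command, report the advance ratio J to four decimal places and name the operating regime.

J = 0.2168, regime = climb

set_propeller: D = 2.163 m, P = 1.676 m (p = P/D = 0.774850); state ← (V=0, rpm=0)
throttle_to(7792): rpm ← 7792
adjust_throttle(+241): rpm ← 7792 +241 = 8033
set_airspeed(63.05): V ← 63.05 m/s
adjust_airspeed(-3.53): V ← 63.05 -3.53 = 59.52 m/s
adjust_airspeed(+3.25): V ← 59.52 +3.25 = 62.77 m/s
final state: V = 62.77 m/s, rpm = 8033 → n = rpm/60 = 133.883333 rev/s
J = V / (n·D) = 62.77 / (133.883333 × 2.163) = 0.216755
regime bands: climb J<0.3874 | cruise [0.3874, 0.7748) | windmill J≥0.7748
J = 0.2168 → climb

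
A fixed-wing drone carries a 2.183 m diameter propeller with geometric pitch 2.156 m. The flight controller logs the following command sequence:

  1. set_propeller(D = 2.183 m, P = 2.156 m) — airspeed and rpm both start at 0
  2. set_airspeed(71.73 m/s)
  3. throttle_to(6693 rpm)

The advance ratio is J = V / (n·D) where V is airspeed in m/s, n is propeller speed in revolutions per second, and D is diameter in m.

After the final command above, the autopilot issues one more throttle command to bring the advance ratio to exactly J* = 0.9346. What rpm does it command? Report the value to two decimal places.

set_propeller: D = 2.183 m, P = 2.156 m (p = P/D = 0.987632); state ← (V=0, rpm=0)
set_airspeed(71.73): V ← 71.73 m/s
throttle_to(6693): rpm ← 6693
final state: V = 71.73 m/s, rpm = 6693 → n = rpm/60 = 111.550000 rev/s
target J* = 0.9346; solve J* = V/(n·D) for n: n = V/(J*·D) = 71.73/(0.9346 × 2.183) = 35.157770 rev/s
rpm = 60·n = 2109.466189

rpm = 2109.47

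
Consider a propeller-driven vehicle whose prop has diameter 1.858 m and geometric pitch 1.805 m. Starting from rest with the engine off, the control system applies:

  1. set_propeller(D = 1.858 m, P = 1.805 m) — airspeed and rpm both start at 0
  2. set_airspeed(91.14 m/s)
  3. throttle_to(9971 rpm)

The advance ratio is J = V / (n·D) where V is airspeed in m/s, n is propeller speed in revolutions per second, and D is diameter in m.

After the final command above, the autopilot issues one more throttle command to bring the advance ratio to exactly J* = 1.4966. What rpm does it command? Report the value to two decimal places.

set_propeller: D = 1.858 m, P = 1.805 m (p = P/D = 0.971475); state ← (V=0, rpm=0)
set_airspeed(91.14): V ← 91.14 m/s
throttle_to(9971): rpm ← 9971
final state: V = 91.14 m/s, rpm = 9971 → n = rpm/60 = 166.183333 rev/s
target J* = 1.4966; solve J* = V/(n·D) for n: n = V/(J*·D) = 91.14/(1.4966 × 1.858) = 32.776122 rev/s
rpm = 60·n = 1966.567348

rpm = 1966.57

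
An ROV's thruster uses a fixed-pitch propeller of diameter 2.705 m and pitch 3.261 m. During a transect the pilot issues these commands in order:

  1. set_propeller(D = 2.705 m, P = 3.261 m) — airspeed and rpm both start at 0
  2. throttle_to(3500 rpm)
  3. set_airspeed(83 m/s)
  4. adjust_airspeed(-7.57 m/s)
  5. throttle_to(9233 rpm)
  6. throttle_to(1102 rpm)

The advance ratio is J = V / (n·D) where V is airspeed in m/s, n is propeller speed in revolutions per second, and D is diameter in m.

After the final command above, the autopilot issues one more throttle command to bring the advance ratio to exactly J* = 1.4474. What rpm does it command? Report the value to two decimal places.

rpm = 1155.95

set_propeller: D = 2.705 m, P = 3.261 m (p = P/D = 1.205545); state ← (V=0, rpm=0)
throttle_to(3500): rpm ← 3500
set_airspeed(83): V ← 83 m/s
adjust_airspeed(-7.57): V ← 83 -7.57 = 75.43 m/s
throttle_to(9233): rpm ← 9233
throttle_to(1102): rpm ← 1102
final state: V = 75.43 m/s, rpm = 1102 → n = rpm/60 = 18.366667 rev/s
target J* = 1.4474; solve J* = V/(n·D) for n: n = V/(J*·D) = 75.43/(1.4474 × 2.705) = 19.265854 rev/s
rpm = 60·n = 1155.951254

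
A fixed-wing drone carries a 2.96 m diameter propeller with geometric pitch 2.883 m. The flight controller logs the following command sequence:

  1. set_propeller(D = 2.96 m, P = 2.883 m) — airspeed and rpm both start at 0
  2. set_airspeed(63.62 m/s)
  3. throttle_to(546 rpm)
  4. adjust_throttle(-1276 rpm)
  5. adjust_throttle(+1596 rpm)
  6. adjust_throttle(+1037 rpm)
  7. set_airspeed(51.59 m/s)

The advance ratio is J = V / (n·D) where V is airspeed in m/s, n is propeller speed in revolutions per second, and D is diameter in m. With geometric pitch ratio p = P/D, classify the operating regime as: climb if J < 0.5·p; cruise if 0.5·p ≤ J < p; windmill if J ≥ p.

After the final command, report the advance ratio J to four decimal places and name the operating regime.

J = 0.5495, regime = cruise

set_propeller: D = 2.96 m, P = 2.883 m (p = P/D = 0.973986); state ← (V=0, rpm=0)
set_airspeed(63.62): V ← 63.62 m/s
throttle_to(546): rpm ← 546
adjust_throttle(-1276): rpm ← 546 -1276 = -730
adjust_throttle(+1596): rpm ← -730 +1596 = 866
adjust_throttle(+1037): rpm ← 866 +1037 = 1903
set_airspeed(51.59): V ← 51.59 m/s
final state: V = 51.59 m/s, rpm = 1903 → n = rpm/60 = 31.716667 rev/s
J = V / (n·D) = 51.59 / (31.716667 × 2.96) = 0.549524
regime bands: climb J<0.4870 | cruise [0.4870, 0.9740) | windmill J≥0.9740
J = 0.5495 → cruise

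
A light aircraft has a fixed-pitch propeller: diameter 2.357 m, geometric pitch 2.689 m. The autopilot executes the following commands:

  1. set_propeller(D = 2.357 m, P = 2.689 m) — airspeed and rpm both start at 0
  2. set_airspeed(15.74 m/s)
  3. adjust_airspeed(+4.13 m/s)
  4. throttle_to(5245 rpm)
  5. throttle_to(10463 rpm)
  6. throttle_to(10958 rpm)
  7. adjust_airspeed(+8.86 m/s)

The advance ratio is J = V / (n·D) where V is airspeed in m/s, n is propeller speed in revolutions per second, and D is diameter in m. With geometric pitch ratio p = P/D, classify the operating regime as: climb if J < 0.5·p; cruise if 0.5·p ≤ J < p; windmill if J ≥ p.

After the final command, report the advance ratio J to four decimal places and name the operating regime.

J = 0.0667, regime = climb

set_propeller: D = 2.357 m, P = 2.689 m (p = P/D = 1.140857); state ← (V=0, rpm=0)
set_airspeed(15.74): V ← 15.74 m/s
adjust_airspeed(+4.13): V ← 15.74 +4.13 = 19.87 m/s
throttle_to(5245): rpm ← 5245
throttle_to(10463): rpm ← 10463
throttle_to(10958): rpm ← 10958
adjust_airspeed(+8.86): V ← 19.87 +8.86 = 28.73 m/s
final state: V = 28.73 m/s, rpm = 10958 → n = rpm/60 = 182.633333 rev/s
J = V / (n·D) = 28.73 / (182.633333 × 2.357) = 0.066742
regime bands: climb J<0.5704 | cruise [0.5704, 1.1409) | windmill J≥1.1409
J = 0.0667 → climb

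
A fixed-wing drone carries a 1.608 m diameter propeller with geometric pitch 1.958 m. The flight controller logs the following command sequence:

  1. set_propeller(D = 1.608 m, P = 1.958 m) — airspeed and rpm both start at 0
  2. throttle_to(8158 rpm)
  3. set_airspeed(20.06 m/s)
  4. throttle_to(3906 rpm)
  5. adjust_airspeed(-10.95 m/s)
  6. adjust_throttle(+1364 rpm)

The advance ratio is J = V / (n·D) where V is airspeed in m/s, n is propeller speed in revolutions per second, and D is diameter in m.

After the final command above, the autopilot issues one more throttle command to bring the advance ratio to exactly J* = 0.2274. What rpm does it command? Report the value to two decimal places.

rpm = 1494.83

set_propeller: D = 1.608 m, P = 1.958 m (p = P/D = 1.217662); state ← (V=0, rpm=0)
throttle_to(8158): rpm ← 8158
set_airspeed(20.06): V ← 20.06 m/s
throttle_to(3906): rpm ← 3906
adjust_airspeed(-10.95): V ← 20.06 -10.95 = 9.11 m/s
adjust_throttle(+1364): rpm ← 3906 +1364 = 5270
final state: V = 9.11 m/s, rpm = 5270 → n = rpm/60 = 87.833333 rev/s
target J* = 0.2274; solve J* = V/(n·D) for n: n = V/(J*·D) = 9.11/(0.2274 × 1.608) = 24.913909 rev/s
rpm = 60·n = 1494.834534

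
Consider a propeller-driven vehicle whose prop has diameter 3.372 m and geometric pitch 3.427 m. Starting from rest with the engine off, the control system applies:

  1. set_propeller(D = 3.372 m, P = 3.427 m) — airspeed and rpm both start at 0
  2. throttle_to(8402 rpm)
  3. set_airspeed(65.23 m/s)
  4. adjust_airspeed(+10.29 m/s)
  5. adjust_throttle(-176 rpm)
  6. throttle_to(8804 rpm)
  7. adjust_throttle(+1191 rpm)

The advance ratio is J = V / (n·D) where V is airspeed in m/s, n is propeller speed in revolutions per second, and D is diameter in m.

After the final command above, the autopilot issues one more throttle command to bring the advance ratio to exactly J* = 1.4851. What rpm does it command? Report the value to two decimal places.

set_propeller: D = 3.372 m, P = 3.427 m (p = P/D = 1.016311); state ← (V=0, rpm=0)
throttle_to(8402): rpm ← 8402
set_airspeed(65.23): V ← 65.23 m/s
adjust_airspeed(+10.29): V ← 65.23 +10.29 = 75.52 m/s
adjust_throttle(-176): rpm ← 8402 -176 = 8226
throttle_to(8804): rpm ← 8804
adjust_throttle(+1191): rpm ← 8804 +1191 = 9995
final state: V = 75.52 m/s, rpm = 9995 → n = rpm/60 = 166.583333 rev/s
target J* = 1.4851; solve J* = V/(n·D) for n: n = V/(J*·D) = 75.52/(1.4851 × 3.372) = 15.080603 rev/s
rpm = 60·n = 904.836201

rpm = 904.84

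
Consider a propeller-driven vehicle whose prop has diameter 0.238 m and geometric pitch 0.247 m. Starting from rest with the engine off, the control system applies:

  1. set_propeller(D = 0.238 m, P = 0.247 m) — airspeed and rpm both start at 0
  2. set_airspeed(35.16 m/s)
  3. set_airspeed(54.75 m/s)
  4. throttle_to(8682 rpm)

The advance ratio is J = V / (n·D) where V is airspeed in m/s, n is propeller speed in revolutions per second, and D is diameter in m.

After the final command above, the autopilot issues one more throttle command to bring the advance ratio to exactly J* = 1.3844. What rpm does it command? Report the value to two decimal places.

rpm = 9970.04

set_propeller: D = 0.238 m, P = 0.247 m (p = P/D = 1.037815); state ← (V=0, rpm=0)
set_airspeed(35.16): V ← 35.16 m/s
set_airspeed(54.75): V ← 54.75 m/s
throttle_to(8682): rpm ← 8682
final state: V = 54.75 m/s, rpm = 8682 → n = rpm/60 = 144.700000 rev/s
target J* = 1.3844; solve J* = V/(n·D) for n: n = V/(J*·D) = 54.75/(1.3844 × 0.238) = 166.167305 rev/s
rpm = 60·n = 9970.038290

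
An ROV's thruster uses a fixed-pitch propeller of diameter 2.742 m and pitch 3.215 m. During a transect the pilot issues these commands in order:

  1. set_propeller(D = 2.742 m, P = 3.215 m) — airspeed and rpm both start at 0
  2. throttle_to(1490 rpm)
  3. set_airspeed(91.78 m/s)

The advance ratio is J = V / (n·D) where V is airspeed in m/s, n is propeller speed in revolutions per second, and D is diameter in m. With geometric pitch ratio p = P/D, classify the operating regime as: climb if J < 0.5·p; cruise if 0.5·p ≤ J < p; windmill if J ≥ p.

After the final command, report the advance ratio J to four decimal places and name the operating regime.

set_propeller: D = 2.742 m, P = 3.215 m (p = P/D = 1.172502); state ← (V=0, rpm=0)
throttle_to(1490): rpm ← 1490
set_airspeed(91.78): V ← 91.78 m/s
final state: V = 91.78 m/s, rpm = 1490 → n = rpm/60 = 24.833333 rev/s
J = V / (n·D) = 91.78 / (24.833333 × 2.742) = 1.347862
regime bands: climb J<0.5863 | cruise [0.5863, 1.1725) | windmill J≥1.1725
J = 1.3479 → windmill

J = 1.3479, regime = windmill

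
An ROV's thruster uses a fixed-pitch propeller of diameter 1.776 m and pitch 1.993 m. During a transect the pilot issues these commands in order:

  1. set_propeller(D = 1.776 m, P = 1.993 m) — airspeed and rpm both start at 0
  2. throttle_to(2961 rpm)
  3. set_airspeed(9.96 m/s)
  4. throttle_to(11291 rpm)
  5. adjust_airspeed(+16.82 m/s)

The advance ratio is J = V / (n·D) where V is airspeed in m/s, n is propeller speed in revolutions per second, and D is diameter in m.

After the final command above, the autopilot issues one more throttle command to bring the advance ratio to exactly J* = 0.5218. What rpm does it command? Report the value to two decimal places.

set_propeller: D = 1.776 m, P = 1.993 m (p = P/D = 1.122185); state ← (V=0, rpm=0)
throttle_to(2961): rpm ← 2961
set_airspeed(9.96): V ← 9.96 m/s
throttle_to(11291): rpm ← 11291
adjust_airspeed(+16.82): V ← 9.96 +16.82 = 26.78 m/s
final state: V = 26.78 m/s, rpm = 11291 → n = rpm/60 = 188.183333 rev/s
target J* = 0.5218; solve J* = V/(n·D) for n: n = V/(J*·D) = 26.78/(0.5218 × 1.776) = 28.897717 rev/s
rpm = 60·n = 1733.863031

rpm = 1733.86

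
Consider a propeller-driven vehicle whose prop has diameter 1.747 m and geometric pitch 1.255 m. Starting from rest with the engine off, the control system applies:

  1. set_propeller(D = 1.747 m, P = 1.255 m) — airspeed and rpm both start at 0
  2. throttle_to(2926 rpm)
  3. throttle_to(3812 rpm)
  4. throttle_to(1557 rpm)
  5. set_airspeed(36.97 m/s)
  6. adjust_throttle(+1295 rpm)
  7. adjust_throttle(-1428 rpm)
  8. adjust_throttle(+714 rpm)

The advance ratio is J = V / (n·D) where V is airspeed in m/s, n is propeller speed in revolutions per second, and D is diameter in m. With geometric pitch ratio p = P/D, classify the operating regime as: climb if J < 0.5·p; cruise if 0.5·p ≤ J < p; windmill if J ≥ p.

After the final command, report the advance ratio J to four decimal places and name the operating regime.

J = 0.5939, regime = cruise

set_propeller: D = 1.747 m, P = 1.255 m (p = P/D = 0.718374); state ← (V=0, rpm=0)
throttle_to(2926): rpm ← 2926
throttle_to(3812): rpm ← 3812
throttle_to(1557): rpm ← 1557
set_airspeed(36.97): V ← 36.97 m/s
adjust_throttle(+1295): rpm ← 1557 +1295 = 2852
adjust_throttle(-1428): rpm ← 2852 -1428 = 1424
adjust_throttle(+714): rpm ← 1424 +714 = 2138
final state: V = 36.97 m/s, rpm = 2138 → n = rpm/60 = 35.633333 rev/s
J = V / (n·D) = 36.97 / (35.633333 × 1.747) = 0.593882
regime bands: climb J<0.3592 | cruise [0.3592, 0.7184) | windmill J≥0.7184
J = 0.5939 → cruise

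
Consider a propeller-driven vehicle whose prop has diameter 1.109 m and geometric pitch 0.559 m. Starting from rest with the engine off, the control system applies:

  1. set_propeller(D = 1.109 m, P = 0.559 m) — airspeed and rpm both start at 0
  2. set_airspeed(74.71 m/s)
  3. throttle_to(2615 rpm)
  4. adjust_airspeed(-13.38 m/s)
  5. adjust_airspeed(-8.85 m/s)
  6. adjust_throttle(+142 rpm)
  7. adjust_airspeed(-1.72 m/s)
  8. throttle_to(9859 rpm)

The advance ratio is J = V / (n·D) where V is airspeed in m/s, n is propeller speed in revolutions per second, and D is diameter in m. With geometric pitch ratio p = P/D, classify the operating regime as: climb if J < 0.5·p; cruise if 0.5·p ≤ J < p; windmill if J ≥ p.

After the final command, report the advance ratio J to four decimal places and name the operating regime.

set_propeller: D = 1.109 m, P = 0.559 m (p = P/D = 0.504058); state ← (V=0, rpm=0)
set_airspeed(74.71): V ← 74.71 m/s
throttle_to(2615): rpm ← 2615
adjust_airspeed(-13.38): V ← 74.71 -13.38 = 61.33 m/s
adjust_airspeed(-8.85): V ← 61.33 -8.85 = 52.48 m/s
adjust_throttle(+142): rpm ← 2615 +142 = 2757
adjust_airspeed(-1.72): V ← 52.48 -1.72 = 50.76 m/s
throttle_to(9859): rpm ← 9859
final state: V = 50.76 m/s, rpm = 9859 → n = rpm/60 = 164.316667 rev/s
J = V / (n·D) = 50.76 / (164.316667 × 1.109) = 0.278553
regime bands: climb J<0.2520 | cruise [0.2520, 0.5041) | windmill J≥0.5041
J = 0.2786 → cruise

J = 0.2786, regime = cruise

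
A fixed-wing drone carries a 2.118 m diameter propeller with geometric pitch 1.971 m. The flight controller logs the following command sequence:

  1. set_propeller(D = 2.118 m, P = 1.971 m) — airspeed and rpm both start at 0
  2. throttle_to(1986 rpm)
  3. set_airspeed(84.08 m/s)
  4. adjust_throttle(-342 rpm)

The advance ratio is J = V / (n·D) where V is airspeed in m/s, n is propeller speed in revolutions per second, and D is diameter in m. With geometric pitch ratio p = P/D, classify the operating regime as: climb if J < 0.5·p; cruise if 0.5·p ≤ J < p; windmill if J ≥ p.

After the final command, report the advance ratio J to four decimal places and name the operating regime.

set_propeller: D = 2.118 m, P = 1.971 m (p = P/D = 0.930595); state ← (V=0, rpm=0)
throttle_to(1986): rpm ← 1986
set_airspeed(84.08): V ← 84.08 m/s
adjust_throttle(-342): rpm ← 1986 -342 = 1644
final state: V = 84.08 m/s, rpm = 1644 → n = rpm/60 = 27.400000 rev/s
J = V / (n·D) = 84.08 / (27.400000 × 2.118) = 1.448826
regime bands: climb J<0.4653 | cruise [0.4653, 0.9306) | windmill J≥0.9306
J = 1.4488 → windmill

J = 1.4488, regime = windmill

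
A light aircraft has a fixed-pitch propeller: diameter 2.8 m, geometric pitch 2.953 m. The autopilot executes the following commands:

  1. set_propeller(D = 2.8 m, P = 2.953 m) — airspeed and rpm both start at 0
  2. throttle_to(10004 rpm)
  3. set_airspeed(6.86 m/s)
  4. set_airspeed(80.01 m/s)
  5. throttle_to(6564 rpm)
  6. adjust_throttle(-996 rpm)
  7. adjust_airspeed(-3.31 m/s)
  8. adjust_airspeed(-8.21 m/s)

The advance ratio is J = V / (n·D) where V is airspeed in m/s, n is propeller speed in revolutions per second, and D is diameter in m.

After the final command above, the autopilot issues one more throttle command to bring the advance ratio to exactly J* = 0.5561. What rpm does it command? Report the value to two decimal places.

set_propeller: D = 2.8 m, P = 2.953 m (p = P/D = 1.054643); state ← (V=0, rpm=0)
throttle_to(10004): rpm ← 10004
set_airspeed(6.86): V ← 6.86 m/s
set_airspeed(80.01): V ← 80.01 m/s
throttle_to(6564): rpm ← 6564
adjust_throttle(-996): rpm ← 6564 -996 = 5568
adjust_airspeed(-3.31): V ← 80.01 -3.31 = 76.7 m/s
adjust_airspeed(-8.21): V ← 76.7 -8.21 = 68.49 m/s
final state: V = 68.49 m/s, rpm = 5568 → n = rpm/60 = 92.800000 rev/s
target J* = 0.5561; solve J* = V/(n·D) for n: n = V/(J*·D) = 68.49/(0.5561 × 2.8) = 43.986179 rev/s
rpm = 60·n = 2639.170756

rpm = 2639.17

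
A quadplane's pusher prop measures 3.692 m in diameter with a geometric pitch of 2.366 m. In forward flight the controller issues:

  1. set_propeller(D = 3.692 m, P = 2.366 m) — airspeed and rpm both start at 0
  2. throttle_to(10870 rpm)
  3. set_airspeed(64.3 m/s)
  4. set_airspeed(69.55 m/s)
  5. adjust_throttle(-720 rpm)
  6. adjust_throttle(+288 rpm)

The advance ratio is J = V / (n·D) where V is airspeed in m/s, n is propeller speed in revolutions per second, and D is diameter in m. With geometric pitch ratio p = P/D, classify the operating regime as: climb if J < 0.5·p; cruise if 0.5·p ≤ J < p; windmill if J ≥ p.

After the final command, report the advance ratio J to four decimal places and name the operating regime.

set_propeller: D = 3.692 m, P = 2.366 m (p = P/D = 0.640845); state ← (V=0, rpm=0)
throttle_to(10870): rpm ← 10870
set_airspeed(64.3): V ← 64.3 m/s
set_airspeed(69.55): V ← 69.55 m/s
adjust_throttle(-720): rpm ← 10870 -720 = 10150
adjust_throttle(+288): rpm ← 10150 +288 = 10438
final state: V = 69.55 m/s, rpm = 10438 → n = rpm/60 = 173.966667 rev/s
J = V / (n·D) = 69.55 / (173.966667 × 3.692) = 0.108285
regime bands: climb J<0.3204 | cruise [0.3204, 0.6408) | windmill J≥0.6408
J = 0.1083 → climb

J = 0.1083, regime = climb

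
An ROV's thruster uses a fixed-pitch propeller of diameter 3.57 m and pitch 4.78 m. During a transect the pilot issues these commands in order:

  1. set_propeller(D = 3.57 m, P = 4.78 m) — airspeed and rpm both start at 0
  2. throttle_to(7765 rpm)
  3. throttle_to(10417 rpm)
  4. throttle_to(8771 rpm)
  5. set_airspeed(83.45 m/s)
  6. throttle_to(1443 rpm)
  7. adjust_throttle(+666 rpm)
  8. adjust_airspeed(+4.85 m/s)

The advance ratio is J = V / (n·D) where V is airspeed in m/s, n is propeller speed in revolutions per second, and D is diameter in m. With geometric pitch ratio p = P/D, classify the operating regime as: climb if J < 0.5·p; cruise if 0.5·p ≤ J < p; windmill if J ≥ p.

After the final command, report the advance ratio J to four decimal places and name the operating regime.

J = 0.7037, regime = cruise

set_propeller: D = 3.57 m, P = 4.78 m (p = P/D = 1.338936); state ← (V=0, rpm=0)
throttle_to(7765): rpm ← 7765
throttle_to(10417): rpm ← 10417
throttle_to(8771): rpm ← 8771
set_airspeed(83.45): V ← 83.45 m/s
throttle_to(1443): rpm ← 1443
adjust_throttle(+666): rpm ← 1443 +666 = 2109
adjust_airspeed(+4.85): V ← 83.45 +4.85 = 88.3 m/s
final state: V = 88.3 m/s, rpm = 2109 → n = rpm/60 = 35.150000 rev/s
J = V / (n·D) = 88.3 / (35.150000 × 3.57) = 0.703667
regime bands: climb J<0.6695 | cruise [0.6695, 1.3389) | windmill J≥1.3389
J = 0.7037 → cruise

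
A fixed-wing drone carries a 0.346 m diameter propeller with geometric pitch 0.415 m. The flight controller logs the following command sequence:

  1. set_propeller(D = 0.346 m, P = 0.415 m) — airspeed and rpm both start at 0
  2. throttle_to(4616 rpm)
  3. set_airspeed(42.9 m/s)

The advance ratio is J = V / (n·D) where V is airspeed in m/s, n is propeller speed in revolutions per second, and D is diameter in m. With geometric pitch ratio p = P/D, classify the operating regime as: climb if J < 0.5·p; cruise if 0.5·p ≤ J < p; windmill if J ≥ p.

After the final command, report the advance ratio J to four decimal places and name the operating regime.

set_propeller: D = 0.346 m, P = 0.415 m (p = P/D = 1.199422); state ← (V=0, rpm=0)
throttle_to(4616): rpm ← 4616
set_airspeed(42.9): V ← 42.9 m/s
final state: V = 42.9 m/s, rpm = 4616 → n = rpm/60 = 76.933333 rev/s
J = V / (n·D) = 42.9 / (76.933333 × 0.346) = 1.611635
regime bands: climb J<0.5997 | cruise [0.5997, 1.1994) | windmill J≥1.1994
J = 1.6116 → windmill

J = 1.6116, regime = windmill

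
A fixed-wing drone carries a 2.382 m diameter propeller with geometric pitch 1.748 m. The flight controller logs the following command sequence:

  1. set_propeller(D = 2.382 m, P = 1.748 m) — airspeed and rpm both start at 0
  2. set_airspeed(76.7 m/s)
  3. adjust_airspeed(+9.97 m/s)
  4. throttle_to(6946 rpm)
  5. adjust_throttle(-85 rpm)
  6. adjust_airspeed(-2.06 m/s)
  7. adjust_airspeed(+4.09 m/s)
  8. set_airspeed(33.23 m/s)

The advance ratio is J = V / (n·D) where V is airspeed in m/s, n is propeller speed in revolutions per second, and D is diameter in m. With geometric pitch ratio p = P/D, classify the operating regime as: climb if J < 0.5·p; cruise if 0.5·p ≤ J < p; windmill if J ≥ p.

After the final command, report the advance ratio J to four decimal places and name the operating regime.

J = 0.1220, regime = climb

set_propeller: D = 2.382 m, P = 1.748 m (p = P/D = 0.733837); state ← (V=0, rpm=0)
set_airspeed(76.7): V ← 76.7 m/s
adjust_airspeed(+9.97): V ← 76.7 +9.97 = 86.67 m/s
throttle_to(6946): rpm ← 6946
adjust_throttle(-85): rpm ← 6946 -85 = 6861
adjust_airspeed(-2.06): V ← 86.67 -2.06 = 84.61 m/s
adjust_airspeed(+4.09): V ← 84.61 +4.09 = 88.7 m/s
set_airspeed(33.23): V ← 33.23 m/s
final state: V = 33.23 m/s, rpm = 6861 → n = rpm/60 = 114.350000 rev/s
J = V / (n·D) = 33.23 / (114.350000 × 2.382) = 0.121998
regime bands: climb J<0.3669 | cruise [0.3669, 0.7338) | windmill J≥0.7338
J = 0.1220 → climb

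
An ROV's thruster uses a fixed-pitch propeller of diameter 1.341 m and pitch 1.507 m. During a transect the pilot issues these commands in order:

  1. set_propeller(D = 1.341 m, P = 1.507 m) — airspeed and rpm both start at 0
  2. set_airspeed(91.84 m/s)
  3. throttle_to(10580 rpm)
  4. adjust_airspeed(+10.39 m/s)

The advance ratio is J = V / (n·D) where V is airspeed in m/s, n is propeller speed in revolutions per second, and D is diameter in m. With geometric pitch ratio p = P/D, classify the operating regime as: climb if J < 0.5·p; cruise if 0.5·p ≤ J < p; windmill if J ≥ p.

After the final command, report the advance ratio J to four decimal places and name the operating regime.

J = 0.4323, regime = climb

set_propeller: D = 1.341 m, P = 1.507 m (p = P/D = 1.123788); state ← (V=0, rpm=0)
set_airspeed(91.84): V ← 91.84 m/s
throttle_to(10580): rpm ← 10580
adjust_airspeed(+10.39): V ← 91.84 +10.39 = 102.23 m/s
final state: V = 102.23 m/s, rpm = 10580 → n = rpm/60 = 176.333333 rev/s
J = V / (n·D) = 102.23 / (176.333333 × 1.341) = 0.432330
regime bands: climb J<0.5619 | cruise [0.5619, 1.1238) | windmill J≥1.1238
J = 0.4323 → climb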